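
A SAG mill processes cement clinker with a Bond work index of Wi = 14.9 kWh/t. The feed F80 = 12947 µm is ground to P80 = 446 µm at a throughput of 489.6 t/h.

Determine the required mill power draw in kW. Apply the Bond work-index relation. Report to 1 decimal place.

W = 10 Wi (1/√P80 − 1/√F80)  [Bond]
W = 10·14.9·(1/√446 − 1/√12947) = 10·14.9·(0.038563) = 5.7459 kWh/t
P_mill = W·ṁ = 5.7459·489.6 = 2813.2 kW

P = 2813.2 kW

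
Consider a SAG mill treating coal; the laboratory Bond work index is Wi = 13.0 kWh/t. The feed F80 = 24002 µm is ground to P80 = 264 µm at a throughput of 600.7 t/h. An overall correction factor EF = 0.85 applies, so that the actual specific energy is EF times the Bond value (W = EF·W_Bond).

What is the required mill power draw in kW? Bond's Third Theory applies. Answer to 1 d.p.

P = 3656.8 kW

W = 10 Wi / √P80 − 10 Wi / √F80
W = 10·13.0·(1/√264 − 1/√24002) = 10·13.0·(0.055091) = 7.1618 kWh/t
Corrected W = EF·W_Bond = 0.85·7.1618 = 6.0876 kWh/t
Power = W × throughput = 6.0876 kWh/t × 600.7 t/h = 3656.8 kW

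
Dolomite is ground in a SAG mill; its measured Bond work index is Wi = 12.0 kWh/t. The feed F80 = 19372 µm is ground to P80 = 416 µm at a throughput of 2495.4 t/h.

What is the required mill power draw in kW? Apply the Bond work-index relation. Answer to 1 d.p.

P = 12530.2 kW

W = 10·Wi·[P80^(−½) − F80^(−½)]
W = 10·12.0·(1/√416 − 1/√19372) = 10·12.0·(0.041844) = 5.0213 kWh/t
P_mill = W·ṁ = 5.0213·2495.4 = 12530.2 kW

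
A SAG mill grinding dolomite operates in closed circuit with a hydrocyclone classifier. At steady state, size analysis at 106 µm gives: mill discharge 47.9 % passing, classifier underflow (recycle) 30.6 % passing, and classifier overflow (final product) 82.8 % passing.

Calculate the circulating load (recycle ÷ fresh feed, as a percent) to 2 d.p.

Balance %-passing 106 µm (r = R/F):
(1+r)d = ru + o → r = (o−d)/(d−u)
r = (82.8 − 47.9)/(47.9 − 30.6) = 34.9/17.3 = 2.0173
CL = 100·r = 201.73 %

CL = 201.73 %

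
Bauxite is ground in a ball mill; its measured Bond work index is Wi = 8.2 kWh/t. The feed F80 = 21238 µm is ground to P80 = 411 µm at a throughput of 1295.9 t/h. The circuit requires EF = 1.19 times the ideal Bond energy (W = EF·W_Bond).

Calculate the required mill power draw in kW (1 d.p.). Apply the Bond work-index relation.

W = 10·Wi·[P80^(−½) − F80^(−½)]
W = 10·8.2·(1/√411 − 1/√21238) = 10·8.2·(0.042464) = 3.4821 kWh/t
Apply correction: 3.4821 × 1.19 = 4.1437 kWh/t
Power = W × throughput = 4.1437 kWh/t × 1295.9 t/h = 5369.8 kW

P = 5369.8 kW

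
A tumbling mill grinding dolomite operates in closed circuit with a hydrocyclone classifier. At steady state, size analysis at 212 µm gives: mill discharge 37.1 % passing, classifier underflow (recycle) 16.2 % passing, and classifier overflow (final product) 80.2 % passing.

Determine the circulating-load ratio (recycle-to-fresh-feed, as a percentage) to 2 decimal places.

Let r = R/F. Size balance at 212 µm:
d + r·d = r·u + o → r(d−u) = o−d
r = (80.2 − 37.1)/(37.1 − 16.2) = 43.1/20.9 = 2.0622
CL = 100·r = 206.22 %

CL = 206.22 %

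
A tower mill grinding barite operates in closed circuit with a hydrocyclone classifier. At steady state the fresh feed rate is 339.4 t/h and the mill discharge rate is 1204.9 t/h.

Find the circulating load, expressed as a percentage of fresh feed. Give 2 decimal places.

CL = 255.01 %

Discharge = new feed + return, hence
R = M − F = 1204.9 − 339.4 = 865.5 t/h
CL = 100·R/F = 100·865.5/339.4 = 255.01 %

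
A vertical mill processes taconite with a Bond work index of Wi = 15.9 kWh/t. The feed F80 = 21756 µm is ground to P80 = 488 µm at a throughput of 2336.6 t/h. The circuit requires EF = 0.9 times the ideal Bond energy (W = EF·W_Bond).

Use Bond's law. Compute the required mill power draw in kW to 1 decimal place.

P = 12869.2 kW

W = 10 Wi / √P80 − 10 Wi / √F80
W = 10·15.9·(1/√488 − 1/√21756) = 10·15.9·(0.038488) = 6.1196 kWh/t
Apply correction: 6.1196 × 0.9 = 5.5077 kWh/t
Power = W × throughput = 5.5077 kWh/t × 2336.6 t/h = 12869.2 kW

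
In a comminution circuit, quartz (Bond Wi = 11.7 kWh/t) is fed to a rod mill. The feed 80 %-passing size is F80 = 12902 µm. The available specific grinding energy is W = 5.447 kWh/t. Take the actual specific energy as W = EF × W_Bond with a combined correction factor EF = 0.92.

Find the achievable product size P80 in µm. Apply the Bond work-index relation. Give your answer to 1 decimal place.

P80 = 283.3 µm

W = 10·Wi·[P80^(−½) − F80^(−½)]
W_Bond = W / EF = 5.447 / 0.92 = 5.9207 kWh/t
P80^-0.5 = F80^-0.5 + W_Bond/(10 Wi)
  = 5.9207/(10·11.7) + 1/√12902 = 0.050604 + 0.008804 = 0.059408
P80 = (1/0.059408)² = 16.8328² = 283.34 µm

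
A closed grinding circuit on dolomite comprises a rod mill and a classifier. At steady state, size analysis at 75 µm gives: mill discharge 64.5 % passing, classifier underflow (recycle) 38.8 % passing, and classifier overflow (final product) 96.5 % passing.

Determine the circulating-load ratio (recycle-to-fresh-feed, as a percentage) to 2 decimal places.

CL = 124.51 %

Mass balance on the −75 µm fraction:
Fd + Rd = Ru + Fo ⇒ R/F = (o−d)/(d−u)
r = (96.5 − 64.5)/(64.5 − 38.8) = 32.0/25.7 = 1.2451
CL = 100·r = 124.51 %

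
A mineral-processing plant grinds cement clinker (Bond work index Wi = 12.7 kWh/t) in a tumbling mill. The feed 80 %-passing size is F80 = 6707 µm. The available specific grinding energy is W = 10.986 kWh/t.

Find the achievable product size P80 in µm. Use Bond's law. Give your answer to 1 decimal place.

W = 10·Wi·[P80^(−½) − F80^(−½)]
P80^-0.5 = F80^-0.5 + W/(10 Wi)
  = 10.9860/(10·12.7) + 1/√6707 = 0.086504 + 0.012211 = 0.098715
P80 = (1/0.098715)² = 10.1302² = 102.62 µm

P80 = 102.6 µm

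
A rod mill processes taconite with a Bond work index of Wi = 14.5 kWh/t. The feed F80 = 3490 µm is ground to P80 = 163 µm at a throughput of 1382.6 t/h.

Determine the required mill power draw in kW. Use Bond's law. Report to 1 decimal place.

P = 12309.0 kW

W = 10 Wi (P80^-0.5 − F80^-0.5)
W = 10·14.5·(1/√163 − 1/√3490) = 10·14.5·(0.061399) = 8.9028 kWh/t
P = W·T = 8.9028·1382.6 = 12309.0 kW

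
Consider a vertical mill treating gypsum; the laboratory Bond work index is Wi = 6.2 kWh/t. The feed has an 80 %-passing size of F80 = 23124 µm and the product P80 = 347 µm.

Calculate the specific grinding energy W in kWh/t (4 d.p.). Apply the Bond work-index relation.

W = 2.9206 kWh/t

Bond: W = 10·Wi·(1/√P80 − 1/√F80)
1/√347 = 0.053683;  1/√23124 = 0.006576
W = 10·6.2·(0.053683 − 0.006576) = 2.9206 kWh/t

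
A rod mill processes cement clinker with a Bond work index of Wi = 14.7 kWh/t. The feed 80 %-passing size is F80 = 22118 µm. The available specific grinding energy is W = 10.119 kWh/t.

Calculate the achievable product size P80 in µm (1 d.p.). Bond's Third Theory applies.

P80 = 175.1 µm

Bond:  W = 10 Wi (1/√P − 1/√F)
P80^(−½) = W/(10 Wi) + F80^(−½)
  = 10.1190/(10·14.7) + 1/√22118 = 0.068837 + 0.006724 = 0.075561
P80 = (1/0.075561)² = 13.2344² = 175.15 µm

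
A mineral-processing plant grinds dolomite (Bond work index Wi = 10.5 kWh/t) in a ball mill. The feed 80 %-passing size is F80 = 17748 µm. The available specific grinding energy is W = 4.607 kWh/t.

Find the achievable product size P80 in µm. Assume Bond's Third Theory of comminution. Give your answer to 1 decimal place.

W = 10·Wi·[P80^(−½) − F80^(−½)]
P80^-0.5 = F80^-0.5 + W/(10 Wi)
  = 4.6070/(10·10.5) + 1/√17748 = 0.043876 + 0.007506 = 0.051382
P80 = (1/0.051382)² = 19.4619² = 378.77 µm

P80 = 378.8 µm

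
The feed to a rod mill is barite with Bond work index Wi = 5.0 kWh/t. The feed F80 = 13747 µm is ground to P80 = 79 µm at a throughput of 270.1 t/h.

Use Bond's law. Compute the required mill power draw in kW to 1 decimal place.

W = 10·Wi·[P80^(−½) − F80^(−½)]
W = 10·5.0·(1/√79 − 1/√13747) = 10·5.0·(0.103980) = 5.1990 kWh/t
P_mill = W·ṁ = 5.1990·270.1 = 1404.2 kW

P = 1404.2 kW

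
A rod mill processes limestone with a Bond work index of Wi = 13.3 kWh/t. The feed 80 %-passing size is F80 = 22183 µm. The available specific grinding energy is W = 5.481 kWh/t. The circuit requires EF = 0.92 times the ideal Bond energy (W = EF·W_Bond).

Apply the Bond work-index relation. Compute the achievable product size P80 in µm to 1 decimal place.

W = 10·Wi·[P80^(−½) − F80^(−½)]
W_Bond = W / EF = 5.481 / 0.92 = 5.9576 kWh/t
⇒ 1/√P80 = W_Bond/(10 Wi) + 1/√F80
  = 5.9576/(10·13.3) + 1/√22183 = 0.044794 + 0.006714 = 0.051508
P80 = (1/0.051508)² = 19.4144² = 376.92 µm

P80 = 376.9 µm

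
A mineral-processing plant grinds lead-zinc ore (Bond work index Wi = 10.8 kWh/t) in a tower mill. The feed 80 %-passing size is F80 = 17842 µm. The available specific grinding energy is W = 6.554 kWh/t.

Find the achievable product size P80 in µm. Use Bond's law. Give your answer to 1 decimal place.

P80 = 215.2 µm

W = 10 Wi (P80^-0.5 − F80^-0.5)
P80^-0.5 = F80^-0.5 + W/(10 Wi)
  = 6.5540/(10·10.8) + 1/√17842 = 0.060685 + 0.007486 = 0.068172
P80 = (1/0.068172)² = 14.6688² = 215.18 µm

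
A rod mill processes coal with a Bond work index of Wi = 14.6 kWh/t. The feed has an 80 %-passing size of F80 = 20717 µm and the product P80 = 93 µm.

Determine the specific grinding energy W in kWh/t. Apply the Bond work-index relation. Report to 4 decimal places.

W = 14.1251 kWh/t

W = 10·Wi·[P80^(−½) − F80^(−½)]
1/√93 = 0.103695;  1/√20717 = 0.006948
W = 10·14.6·(0.103695 − 0.006948) = 14.1251 kWh/t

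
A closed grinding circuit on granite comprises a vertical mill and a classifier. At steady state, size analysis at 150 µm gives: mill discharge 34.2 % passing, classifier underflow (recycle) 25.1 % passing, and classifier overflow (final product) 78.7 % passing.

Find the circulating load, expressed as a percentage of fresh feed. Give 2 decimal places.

Mass balance on the −150 µm fraction:
r = (o − d)/(d − u)
r = (78.7 − 34.2)/(34.2 − 25.1) = 44.5/9.1 = 4.8901
CL = 100·r = 489.01 %

CL = 489.01 %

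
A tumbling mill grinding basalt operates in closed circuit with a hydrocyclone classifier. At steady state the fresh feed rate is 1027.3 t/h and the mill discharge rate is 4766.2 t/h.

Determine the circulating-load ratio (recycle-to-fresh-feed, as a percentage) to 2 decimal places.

Mill node: discharge = fresh + recycle.
R = M − F = 4766.2 − 1027.3 = 3738.9 t/h
CL = 100·R/F = 100·3738.9/1027.3 = 363.95 %

CL = 363.95 %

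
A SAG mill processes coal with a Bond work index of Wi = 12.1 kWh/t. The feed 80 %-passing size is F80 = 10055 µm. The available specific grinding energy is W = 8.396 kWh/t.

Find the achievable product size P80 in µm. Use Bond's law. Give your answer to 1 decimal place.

P80 = 158.8 µm

Bond:  W = 10 Wi (1/√P − 1/√F)
⇒ 1/√P80 = W/(10·Wi) + 1/√F80
  = 8.3960/(10·12.1) + 1/√10055 = 0.069388 + 0.009973 = 0.079361
P80 = (1/0.079361)² = 12.6006² = 158.78 µm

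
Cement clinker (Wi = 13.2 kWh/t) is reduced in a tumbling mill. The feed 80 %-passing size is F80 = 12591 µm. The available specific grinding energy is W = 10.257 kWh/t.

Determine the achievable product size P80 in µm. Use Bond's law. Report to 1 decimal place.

W = 10 Wi (1/√P80 − 1/√F80)  [Bond]
1/√P80 = 1/√F80 + W/(10·Wi)
  = 10.2570/(10·13.2) + 1/√12591 = 0.077705 + 0.008912 = 0.086616
P80 = (1/0.086616)² = 11.5452² = 133.29 µm

P80 = 133.3 µm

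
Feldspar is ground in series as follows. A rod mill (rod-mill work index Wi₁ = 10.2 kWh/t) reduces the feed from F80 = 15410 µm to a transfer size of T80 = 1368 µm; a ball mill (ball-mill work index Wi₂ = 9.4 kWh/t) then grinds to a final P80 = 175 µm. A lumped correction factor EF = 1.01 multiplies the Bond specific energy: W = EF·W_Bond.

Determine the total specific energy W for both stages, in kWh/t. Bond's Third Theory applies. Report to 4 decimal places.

W = 6.5654 kWh/t

Bond: W = 10·Wi·(1/√P80 − 1/√F80)
Stage 1 (15410→1368 µm, Wi₁=10.2): W₁ = 10·10.2·(0.027037 − 0.008056) = 1.9361 kWh/t
Stage 2 (1368→175 µm, Wi₂=9.4): W₂ = 10·9.4·(0.075593 − 0.027037) = 4.5643 kWh/t
W = W₁ + W₂ = 1.9361 + 4.5643 = 6.5004 kWh/t
W_actual = 1.01 × 6.5004 = 6.5654 kWh/t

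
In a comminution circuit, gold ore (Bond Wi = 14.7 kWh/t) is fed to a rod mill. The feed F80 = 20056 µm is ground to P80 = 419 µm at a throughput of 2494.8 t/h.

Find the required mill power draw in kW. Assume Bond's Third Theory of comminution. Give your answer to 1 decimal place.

P = 15326.6 kW

Bond:  W = 10 Wi (1/√P − 1/√F)
W = 10·14.7·(1/√419 − 1/√20056) = 10·14.7·(0.041792) = 6.1434 kWh/t
P = W·T = 6.1434·2494.8 = 15326.6 kW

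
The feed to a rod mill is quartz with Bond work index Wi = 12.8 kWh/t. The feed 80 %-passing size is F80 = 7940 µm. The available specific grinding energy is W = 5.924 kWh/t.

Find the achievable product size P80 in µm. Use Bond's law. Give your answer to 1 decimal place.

W = 10·Wi·(P80^(-½) − F80^(-½))
1/√P80 = 1/√F80 + W/(10·Wi)
  = 5.9240/(10·12.8) + 1/√7940 = 0.046281 + 0.011223 = 0.057504
P80 = (1/0.057504)² = 17.3902² = 302.42 µm

P80 = 302.4 µm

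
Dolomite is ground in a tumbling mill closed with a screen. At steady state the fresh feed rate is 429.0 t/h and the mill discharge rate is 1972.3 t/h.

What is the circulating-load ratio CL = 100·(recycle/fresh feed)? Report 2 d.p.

CL = 359.74 %

Discharge = new feed + return, hence
R = M − F = 1972.3 − 429.0 = 1543.3 t/h
CL = 100·R/F = 100·1543.3/429.0 = 359.74 %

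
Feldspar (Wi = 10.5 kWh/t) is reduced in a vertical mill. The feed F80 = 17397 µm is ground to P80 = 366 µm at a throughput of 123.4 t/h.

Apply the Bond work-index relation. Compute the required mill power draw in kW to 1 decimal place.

P = 579.0 kW

W = 10·Wi·(P80^(-½) − F80^(-½))
W = 10·10.5·(1/√366 − 1/√17397) = 10·10.5·(0.044689) = 4.6924 kWh/t
Mill draw = 4.6924 × 123.4 = 579.0 kW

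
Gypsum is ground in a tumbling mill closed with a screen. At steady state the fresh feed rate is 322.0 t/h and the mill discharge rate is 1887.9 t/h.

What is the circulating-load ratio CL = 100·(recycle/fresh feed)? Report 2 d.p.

Discharge = new feed + return, hence
R = M − F = 1887.9 − 322.0 = 1565.9 t/h
CL = 100·R/F = 100·1565.9/322.0 = 486.30 %

CL = 486.30 %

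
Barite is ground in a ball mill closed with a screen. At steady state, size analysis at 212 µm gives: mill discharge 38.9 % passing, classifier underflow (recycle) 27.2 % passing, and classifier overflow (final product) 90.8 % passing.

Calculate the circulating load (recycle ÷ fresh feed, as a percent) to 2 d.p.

Classifier node, passing 212 µm:
r = (o − d)/(d − u)
r = (90.8 − 38.9)/(38.9 − 27.2) = 51.9/11.7 = 4.4359
CL = 100·r = 443.59 %

CL = 443.59 %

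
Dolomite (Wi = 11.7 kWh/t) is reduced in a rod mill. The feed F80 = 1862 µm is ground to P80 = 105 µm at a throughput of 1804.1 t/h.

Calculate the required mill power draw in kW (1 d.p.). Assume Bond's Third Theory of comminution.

P = 15707.6 kW

W = 10 Wi (1/√P80 − 1/√F80)  [Bond]
W = 10·11.7·(1/√105 − 1/√1862) = 10·11.7·(0.074416) = 8.7066 kWh/t
P = W·T = 8.7066·1804.1 = 15707.6 kW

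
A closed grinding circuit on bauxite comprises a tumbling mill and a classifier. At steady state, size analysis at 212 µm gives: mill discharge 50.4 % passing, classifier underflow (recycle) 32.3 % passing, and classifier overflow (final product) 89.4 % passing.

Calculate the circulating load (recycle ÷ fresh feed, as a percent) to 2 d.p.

CL = 215.47 %

Balance %-passing 212 µm (r = R/F):
d + r·d = r·u + o → r(d−u) = o−d
r = (89.4 − 50.4)/(50.4 − 32.3) = 39.0/18.1 = 2.1547
CL = 100·r = 215.47 %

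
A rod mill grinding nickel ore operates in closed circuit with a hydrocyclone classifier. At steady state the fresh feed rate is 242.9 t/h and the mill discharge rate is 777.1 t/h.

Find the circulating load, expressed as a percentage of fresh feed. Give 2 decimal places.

CL = 219.93 %

Steady state: M = F + R.
R = M − F = 777.1 − 242.9 = 534.2 t/h
CL = 100·R/F = 100·534.2/242.9 = 219.93 %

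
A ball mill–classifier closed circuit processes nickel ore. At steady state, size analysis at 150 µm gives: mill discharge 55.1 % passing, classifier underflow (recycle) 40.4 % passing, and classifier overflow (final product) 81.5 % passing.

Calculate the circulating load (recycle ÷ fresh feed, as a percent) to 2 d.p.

CL = 179.59 %

Mass balance on the −150 µm fraction:
(1+r)d = ru + o → r = (o−d)/(d−u)
r = (81.5 − 55.1)/(55.1 − 40.4) = 26.4/14.7 = 1.7959
CL = 100·r = 179.59 %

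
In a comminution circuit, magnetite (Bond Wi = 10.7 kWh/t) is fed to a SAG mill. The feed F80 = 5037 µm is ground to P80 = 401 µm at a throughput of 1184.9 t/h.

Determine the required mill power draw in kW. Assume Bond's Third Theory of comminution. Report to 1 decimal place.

P = 4544.9 kW

W = 10 Wi / √P80 − 10 Wi / √F80
W = 10·10.7·(1/√401 − 1/√5037) = 10·10.7·(0.035848) = 3.8357 kWh/t
Power = W × throughput = 3.8357 kWh/t × 1184.9 t/h = 4544.9 kW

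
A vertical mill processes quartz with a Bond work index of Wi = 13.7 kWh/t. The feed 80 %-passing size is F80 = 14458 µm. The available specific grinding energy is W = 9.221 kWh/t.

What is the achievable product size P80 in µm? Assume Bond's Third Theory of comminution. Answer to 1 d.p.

P80 = 174.9 µm

Bond:  W = 10 Wi (1/√P − 1/√F)
P80^(−½) = W/(10 Wi) + F80^(−½)
  = 9.2210/(10·13.7) + 1/√14458 = 0.067307 + 0.008317 = 0.075623
P80 = (1/0.075623)² = 13.2235² = 174.86 µm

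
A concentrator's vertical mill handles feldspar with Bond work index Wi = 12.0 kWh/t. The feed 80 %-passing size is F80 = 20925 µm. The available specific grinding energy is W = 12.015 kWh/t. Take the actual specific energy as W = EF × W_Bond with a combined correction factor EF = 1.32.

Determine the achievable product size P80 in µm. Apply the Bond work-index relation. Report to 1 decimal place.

Bond: W = 10·Wi·(1/√P80 − 1/√F80)
W_Bond = W / EF = 12.015 / 1.32 = 9.1023 kWh/t
⇒ 1/√P80 = W_Bond/(10·Wi) + 1/√F80
  = 9.1023/(10·12.0) + 1/√20925 = 0.075852 + 0.006913 = 0.082765
P80 = (1/0.082765)² = 12.0824² = 145.98 µm

P80 = 146.0 µm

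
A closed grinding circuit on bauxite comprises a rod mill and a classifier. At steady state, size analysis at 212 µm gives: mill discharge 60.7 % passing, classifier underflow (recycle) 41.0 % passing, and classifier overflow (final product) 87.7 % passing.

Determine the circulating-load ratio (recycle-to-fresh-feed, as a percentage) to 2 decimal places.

Mass balance on the −212 µm fraction:
r = (o − d)/(d − u)
r = (87.7 − 60.7)/(60.7 − 41.0) = 27.0/19.7 = 1.3706
CL = 100·r = 137.06 %

CL = 137.06 %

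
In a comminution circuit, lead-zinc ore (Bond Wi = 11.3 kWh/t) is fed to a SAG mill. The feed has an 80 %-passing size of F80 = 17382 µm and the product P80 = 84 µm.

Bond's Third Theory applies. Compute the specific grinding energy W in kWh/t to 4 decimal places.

Bond:  W = 10 Wi (1/√P − 1/√F)
1/√84 = 0.109109;  1/√17382 = 0.007585
W = 10·11.3·(0.109109 − 0.007585) = 11.4722 kWh/t

W = 11.4722 kWh/t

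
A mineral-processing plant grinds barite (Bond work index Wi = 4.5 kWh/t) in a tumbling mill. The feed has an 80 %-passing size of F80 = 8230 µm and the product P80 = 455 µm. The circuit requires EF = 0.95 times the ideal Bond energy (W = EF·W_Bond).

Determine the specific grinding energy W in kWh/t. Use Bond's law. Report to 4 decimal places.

W = 10·Wi·[P80^(−½) − F80^(−½)]
1/√455 = 0.046881;  1/√8230 = 0.011023
W = 10·4.5·(0.046881 − 0.011023) = 1.6136 kWh/t
Apply correction: 1.6136 × 0.95 = 1.5329 kWh/t

W = 1.5329 kWh/t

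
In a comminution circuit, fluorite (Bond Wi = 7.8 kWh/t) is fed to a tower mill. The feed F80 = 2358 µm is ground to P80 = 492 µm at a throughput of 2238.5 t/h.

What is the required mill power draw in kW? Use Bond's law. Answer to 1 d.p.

W = 10·Wi·(P80^(-½) − F80^(-½))
W = 10·7.8·(1/√492 − 1/√2358) = 10·7.8·(0.024490) = 1.9102 kWh/t
Power = W × throughput = 1.9102 kWh/t × 2238.5 t/h = 4276.0 kW

P = 4276.0 kW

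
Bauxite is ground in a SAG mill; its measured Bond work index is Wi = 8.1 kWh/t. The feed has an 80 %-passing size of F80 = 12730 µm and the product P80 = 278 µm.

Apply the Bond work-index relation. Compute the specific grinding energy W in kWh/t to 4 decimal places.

W = 4.1401 kWh/t

W_Bond = 10·Wi·(1/√P₈₀ − 1/√F₈₀)
1/√278 = 0.059976;  1/√12730 = 0.008863
W = 10·8.1·(0.059976 − 0.008863) = 4.1401 kWh/t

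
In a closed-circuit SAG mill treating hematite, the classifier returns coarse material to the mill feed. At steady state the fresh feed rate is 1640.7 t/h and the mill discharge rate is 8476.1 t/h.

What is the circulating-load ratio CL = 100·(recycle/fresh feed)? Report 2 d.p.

M = F + R at steady state, so:
R = M − F = 8476.1 − 1640.7 = 6835.4 t/h
CL = 100·R/F = 100·6835.4/1640.7 = 416.61 %

CL = 416.61 %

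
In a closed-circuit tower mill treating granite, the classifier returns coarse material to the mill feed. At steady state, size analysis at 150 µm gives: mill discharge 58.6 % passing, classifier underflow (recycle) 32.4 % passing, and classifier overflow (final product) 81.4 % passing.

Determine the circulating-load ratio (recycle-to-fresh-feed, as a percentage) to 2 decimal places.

Balance %-passing 150 µm (r = R/F):
Fd + Rd = Ru + Fo ⇒ R/F = (o−d)/(d−u)
r = (81.4 − 58.6)/(58.6 − 32.4) = 22.8/26.2 = 0.8702
CL = 100·r = 87.02 %

CL = 87.02 %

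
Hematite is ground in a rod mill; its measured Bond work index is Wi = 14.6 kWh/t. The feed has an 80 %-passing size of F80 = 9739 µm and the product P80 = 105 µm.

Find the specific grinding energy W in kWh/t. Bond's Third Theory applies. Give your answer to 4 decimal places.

W = 12.7687 kWh/t

W = 10 Wi (1/√P80 − 1/√F80)  [Bond]
1/√105 = 0.097590;  1/√9739 = 0.010133
W = 10·14.6·(0.097590 − 0.010133) = 12.7687 kWh/t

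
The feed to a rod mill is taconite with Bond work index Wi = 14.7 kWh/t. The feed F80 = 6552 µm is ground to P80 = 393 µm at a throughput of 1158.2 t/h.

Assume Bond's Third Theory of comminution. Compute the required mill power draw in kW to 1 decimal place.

P = 6484.9 kW

Bond:  W = 10 Wi (1/√P − 1/√F)
W = 10·14.7·(1/√393 − 1/√6552) = 10·14.7·(0.038089) = 5.5991 kWh/t
P = W·T = 5.5991·1158.2 = 6484.9 kW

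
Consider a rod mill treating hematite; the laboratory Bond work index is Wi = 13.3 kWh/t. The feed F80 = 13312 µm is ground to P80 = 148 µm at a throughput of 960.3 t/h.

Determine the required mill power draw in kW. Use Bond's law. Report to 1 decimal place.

P = 9391.5 kW

W_Bond = 10·Wi·(1/√P₈₀ − 1/√F₈₀)
W = 10·13.3·(1/√148 − 1/√13312) = 10·13.3·(0.073532) = 9.7798 kWh/t
P = W·T = 9.7798·960.3 = 9391.5 kW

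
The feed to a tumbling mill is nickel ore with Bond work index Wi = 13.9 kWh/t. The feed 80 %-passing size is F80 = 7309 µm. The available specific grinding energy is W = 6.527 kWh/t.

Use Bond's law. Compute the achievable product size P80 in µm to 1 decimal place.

W = 10·Wi·[P80^(−½) − F80^(−½)]
⇒ 1/√P80 = W/(10 Wi) + 1/√F80
  = 6.5270/(10·13.9) + 1/√7309 = 0.046957 + 0.011697 = 0.058654
P80 = (1/0.058654)² = 17.0492² = 290.68 µm

P80 = 290.7 µm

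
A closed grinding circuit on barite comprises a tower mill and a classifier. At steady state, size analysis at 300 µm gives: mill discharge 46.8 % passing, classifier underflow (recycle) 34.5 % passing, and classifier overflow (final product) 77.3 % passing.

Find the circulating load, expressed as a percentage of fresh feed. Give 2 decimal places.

CL = 247.97 %

Two-product formula at 300 µm:
r = (o − d)/(d − u)
r = (77.3 − 46.8)/(46.8 − 34.5) = 30.5/12.3 = 2.4797
CL = 100·r = 247.97 %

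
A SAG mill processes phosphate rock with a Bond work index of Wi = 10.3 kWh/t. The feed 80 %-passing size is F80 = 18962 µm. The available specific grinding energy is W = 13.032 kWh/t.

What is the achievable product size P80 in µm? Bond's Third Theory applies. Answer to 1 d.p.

P80 = 55.9 µm

Bond:  W = 10 Wi (1/√P − 1/√F)
P80^(−½) = W/(10 Wi) + F80^(−½)
  = 13.0320/(10·10.3) + 1/√18962 = 0.126524 + 0.007262 = 0.133786
P80 = (1/0.133786)² = 7.4746² = 55.87 µm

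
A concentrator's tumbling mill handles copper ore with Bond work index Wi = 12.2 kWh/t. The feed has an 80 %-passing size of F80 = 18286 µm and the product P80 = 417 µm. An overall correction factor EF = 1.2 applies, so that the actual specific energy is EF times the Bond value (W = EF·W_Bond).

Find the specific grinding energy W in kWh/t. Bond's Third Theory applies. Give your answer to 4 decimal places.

W = 6.0866 kWh/t

W = 10·Wi·[P80^(−½) − F80^(−½)]
1/√417 = 0.048970;  1/√18286 = 0.007395
W = 10·12.2·(0.048970 − 0.007395) = 5.0722 kWh/t
With EF = 1.2: W = 5.0722·1.2 = 6.0866 kWh/t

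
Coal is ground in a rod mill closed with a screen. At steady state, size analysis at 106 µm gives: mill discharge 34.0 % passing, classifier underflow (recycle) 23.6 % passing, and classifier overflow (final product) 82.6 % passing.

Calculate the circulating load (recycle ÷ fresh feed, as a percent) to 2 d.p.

Let r = R/F. Size balance at 106 µm:
r = (o − d)/(d − u)
r = (82.6 − 34.0)/(34.0 − 23.6) = 48.6/10.4 = 4.6731
CL = 100·r = 467.31 %

CL = 467.31 %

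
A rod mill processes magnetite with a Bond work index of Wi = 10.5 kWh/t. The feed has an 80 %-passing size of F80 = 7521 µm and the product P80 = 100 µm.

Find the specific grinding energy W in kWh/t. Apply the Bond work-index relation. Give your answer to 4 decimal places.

W = 9.2893 kWh/t

W = 10 Wi / √P80 − 10 Wi / √F80
1/√100 = 0.100000;  1/√7521 = 0.011531
W = 10·10.5·(0.100000 − 0.011531) = 9.2893 kWh/t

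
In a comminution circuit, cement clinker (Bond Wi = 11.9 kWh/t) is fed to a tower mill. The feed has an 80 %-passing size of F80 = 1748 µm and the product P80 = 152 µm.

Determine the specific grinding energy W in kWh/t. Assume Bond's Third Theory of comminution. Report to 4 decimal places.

W = 10 Wi / √P80 − 10 Wi / √F80
1/√152 = 0.081111;  1/√1748 = 0.023918
W = 10·11.9·(0.081111 − 0.023918) = 6.8059 kWh/t

W = 6.8059 kWh/t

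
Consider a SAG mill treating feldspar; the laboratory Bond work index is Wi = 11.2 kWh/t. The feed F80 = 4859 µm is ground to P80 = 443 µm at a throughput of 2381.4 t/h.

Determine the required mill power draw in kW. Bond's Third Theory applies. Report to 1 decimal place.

P = 8845.8 kW

W = 10 Wi / √P80 − 10 Wi / √F80
W = 10·11.2·(1/√443 − 1/√4859) = 10·11.2·(0.033166) = 3.7145 kWh/t
P_mill = W·ṁ = 3.7145·2381.4 = 8845.8 kW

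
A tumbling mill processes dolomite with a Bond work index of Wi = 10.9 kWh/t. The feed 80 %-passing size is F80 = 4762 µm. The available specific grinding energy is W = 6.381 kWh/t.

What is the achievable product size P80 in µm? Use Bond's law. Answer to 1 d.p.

W_Bond = 10·Wi·(1/√P₈₀ − 1/√F₈₀)
⇒ 1/√P80 = W/(10 Wi) + 1/√F80
  = 6.3810/(10·10.9) + 1/√4762 = 0.058541 + 0.014491 = 0.073033
P80 = (1/0.073033)² = 13.6925² = 187.49 µm

P80 = 187.5 µm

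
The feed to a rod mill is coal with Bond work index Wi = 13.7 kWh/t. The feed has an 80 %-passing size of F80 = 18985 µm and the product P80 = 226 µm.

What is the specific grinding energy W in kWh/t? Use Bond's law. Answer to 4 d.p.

W = 8.1188 kWh/t

Bond:  W = 10 Wi (1/√P − 1/√F)
1/√226 = 0.066519;  1/√18985 = 0.007258
W = 10·13.7·(0.066519 − 0.007258) = 8.1188 kWh/t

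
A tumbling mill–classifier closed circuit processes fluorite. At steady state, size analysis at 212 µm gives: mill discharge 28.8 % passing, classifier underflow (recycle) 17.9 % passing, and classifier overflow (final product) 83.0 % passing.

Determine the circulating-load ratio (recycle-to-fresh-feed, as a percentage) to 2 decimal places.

Let r = R/F. Size balance at 212 µm:
Fd + Rd = Ru + Fo ⇒ R/F = (o−d)/(d−u)
r = (83.0 − 28.8)/(28.8 − 17.9) = 54.2/10.9 = 4.9725
CL = 100·r = 497.25 %

CL = 497.25 %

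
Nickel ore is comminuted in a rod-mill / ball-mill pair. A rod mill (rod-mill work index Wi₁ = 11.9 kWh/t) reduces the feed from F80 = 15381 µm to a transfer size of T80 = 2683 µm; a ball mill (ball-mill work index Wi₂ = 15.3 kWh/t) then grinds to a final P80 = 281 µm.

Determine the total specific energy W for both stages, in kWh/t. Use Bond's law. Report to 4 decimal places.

Bond:  W = 10 Wi (1/√P − 1/√F)
Stage 1 (15381→2683 µm, Wi₁=11.9): W₁ = 10·11.9·(0.019306 − 0.008063) = 1.3379 kWh/t
Stage 2 (2683→281 µm, Wi₂=15.3): W₂ = 10·15.3·(0.059655 − 0.019306) = 6.1734 kWh/t
W = W₁ + W₂ = 1.3379 + 6.1734 = 7.5113 kWh/t

W = 7.5113 kWh/t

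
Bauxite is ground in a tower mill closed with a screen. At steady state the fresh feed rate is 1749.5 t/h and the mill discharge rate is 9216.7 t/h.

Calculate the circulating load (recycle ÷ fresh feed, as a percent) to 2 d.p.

CL = 426.82 %

Steady state: M = F + R.
R = M − F = 9216.7 − 1749.5 = 7467.2 t/h
CL = 100·R/F = 100·7467.2/1749.5 = 426.82 %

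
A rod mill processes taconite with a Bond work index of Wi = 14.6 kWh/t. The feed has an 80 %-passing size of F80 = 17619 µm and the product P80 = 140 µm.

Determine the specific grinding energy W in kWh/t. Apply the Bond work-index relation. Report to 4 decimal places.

W = 10 Wi (P80^-0.5 − F80^-0.5)
1/√140 = 0.084515;  1/√17619 = 0.007534
W = 10·14.6·(0.084515 − 0.007534) = 11.2393 kWh/t

W = 11.2393 kWh/t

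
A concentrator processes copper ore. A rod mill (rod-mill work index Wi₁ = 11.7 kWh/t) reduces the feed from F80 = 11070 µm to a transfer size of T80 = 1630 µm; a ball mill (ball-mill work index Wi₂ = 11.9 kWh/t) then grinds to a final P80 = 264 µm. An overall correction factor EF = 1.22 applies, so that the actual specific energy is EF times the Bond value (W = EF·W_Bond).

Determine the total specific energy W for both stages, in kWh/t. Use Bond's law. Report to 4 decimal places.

Bond: W = 10·Wi·(1/√P80 − 1/√F80)
Stage 1 (11070→1630 µm, Wi₁=11.7): W₁ = 10·11.7·(0.024769 − 0.009504) = 1.7859 kWh/t
Stage 2 (1630→264 µm, Wi₂=11.9): W₂ = 10·11.9·(0.061546 − 0.024769) = 4.3764 kWh/t
W = W₁ + W₂ = 1.7859 + 4.3764 = 6.1624 kWh/t
Corrected W = EF·W_Bond = 1.22·6.1624 = 7.5181 kWh/t

W = 7.5181 kWh/t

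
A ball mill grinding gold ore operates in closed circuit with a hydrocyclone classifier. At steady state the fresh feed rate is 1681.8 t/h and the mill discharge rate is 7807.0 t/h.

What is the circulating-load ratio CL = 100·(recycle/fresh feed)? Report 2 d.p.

Steady state: M = F + R.
R = M − F = 7807.0 − 1681.8 = 6125.2 t/h
CL = 100·R/F = 100·6125.2/1681.8 = 364.21 %

CL = 364.21 %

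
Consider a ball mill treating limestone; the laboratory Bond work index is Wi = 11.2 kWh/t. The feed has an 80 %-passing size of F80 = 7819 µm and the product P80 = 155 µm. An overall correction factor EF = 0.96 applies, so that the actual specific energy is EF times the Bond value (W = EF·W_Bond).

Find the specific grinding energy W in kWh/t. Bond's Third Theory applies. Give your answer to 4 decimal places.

W_Bond = 10·Wi·(1/√P₈₀ − 1/√F₈₀)
1/√155 = 0.080322;  1/√7819 = 0.011309
W = 10·11.2·(0.080322 − 0.011309) = 7.7294 kWh/t
Apply correction: 7.7294 × 0.96 = 7.4203 kWh/t

W = 7.4203 kWh/t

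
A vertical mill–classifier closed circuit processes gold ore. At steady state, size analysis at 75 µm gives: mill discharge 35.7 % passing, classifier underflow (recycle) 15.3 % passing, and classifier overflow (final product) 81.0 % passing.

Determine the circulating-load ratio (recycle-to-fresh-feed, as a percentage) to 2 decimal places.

CL = 222.06 %

Mass balance on the −75 µm fraction:
(1+r)d = ru + o → r = (o−d)/(d−u)
r = (81.0 − 35.7)/(35.7 − 15.3) = 45.3/20.4 = 2.2206
CL = 100·r = 222.06 %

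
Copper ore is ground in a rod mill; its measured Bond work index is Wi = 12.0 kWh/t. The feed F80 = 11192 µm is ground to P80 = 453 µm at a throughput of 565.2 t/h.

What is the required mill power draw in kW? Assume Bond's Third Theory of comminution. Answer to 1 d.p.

Bond: W = 10·Wi·(1/√P80 − 1/√F80)
W = 10·12.0·(1/√453 − 1/√11192) = 10·12.0·(0.037532) = 4.5038 kWh/t
P = W·T = 4.5038·565.2 = 2545.5 kW

P = 2545.5 kW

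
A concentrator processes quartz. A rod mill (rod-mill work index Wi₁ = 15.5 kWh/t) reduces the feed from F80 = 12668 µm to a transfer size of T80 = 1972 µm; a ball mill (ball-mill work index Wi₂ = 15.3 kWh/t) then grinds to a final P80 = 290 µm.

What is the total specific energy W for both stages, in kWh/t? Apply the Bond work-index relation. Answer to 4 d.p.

W = 7.6524 kWh/t

W_Bond = 10·Wi·(1/√P₈₀ − 1/√F₈₀)
Stage 1 (12668→1972 µm, Wi₁=15.5): W₁ = 10·15.5·(0.022519 − 0.008885) = 2.1133 kWh/t
Stage 2 (1972→290 µm, Wi₂=15.3): W₂ = 10·15.3·(0.058722 − 0.022519) = 5.5391 kWh/t
W = W₁ + W₂ = 2.1133 + 5.5391 = 7.6524 kWh/t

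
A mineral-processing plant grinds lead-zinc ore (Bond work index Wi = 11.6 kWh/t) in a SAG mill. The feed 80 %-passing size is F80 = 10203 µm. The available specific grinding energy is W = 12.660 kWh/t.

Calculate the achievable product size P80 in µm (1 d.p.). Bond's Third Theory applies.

W = 10 Wi / √P80 − 10 Wi / √F80
P80^-0.5 = F80^-0.5 + W/(10 Wi)
  = 12.6600/(10·11.6) + 1/√10203 = 0.109138 + 0.009900 = 0.119038
P80 = (1/0.119038)² = 8.4007² = 70.57 µm

P80 = 70.6 µm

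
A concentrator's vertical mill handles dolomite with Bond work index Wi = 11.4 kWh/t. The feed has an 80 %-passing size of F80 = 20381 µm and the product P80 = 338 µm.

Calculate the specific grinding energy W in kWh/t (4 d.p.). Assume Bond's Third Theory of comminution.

W = 5.4023 kWh/t

Bond:  W = 10 Wi (1/√P − 1/√F)
1/√338 = 0.054393;  1/√20381 = 0.007005
W = 10·11.4·(0.054393 − 0.007005) = 5.4023 kWh/t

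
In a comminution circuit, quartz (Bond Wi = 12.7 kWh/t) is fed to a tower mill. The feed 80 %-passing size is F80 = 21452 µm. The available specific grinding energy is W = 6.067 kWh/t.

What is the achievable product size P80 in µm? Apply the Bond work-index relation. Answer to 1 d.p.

W = 10·Wi·[P80^(−½) − F80^(−½)]
⇒ 1/√P80 = W/(10·Wi) + 1/√F80
  = 6.0670/(10·12.7) + 1/√21452 = 0.047772 + 0.006828 = 0.054599
P80 = (1/0.054599)² = 18.3153² = 335.45 µm

P80 = 335.4 µm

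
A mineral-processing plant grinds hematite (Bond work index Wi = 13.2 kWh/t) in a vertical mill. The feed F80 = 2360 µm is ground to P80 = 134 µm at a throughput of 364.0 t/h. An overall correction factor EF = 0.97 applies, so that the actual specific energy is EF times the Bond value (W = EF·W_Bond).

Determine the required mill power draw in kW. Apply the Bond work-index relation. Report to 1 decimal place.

W = 10·Wi·[P80^(−½) − F80^(−½)]
W = 10·13.2·(1/√134 − 1/√2360) = 10·13.2·(0.065802) = 8.6859 kWh/t
Apply correction: 8.6859 × 0.97 = 8.4253 kWh/t
P = W·T = 8.4253·364.0 = 3066.8 kW

P = 3066.8 kW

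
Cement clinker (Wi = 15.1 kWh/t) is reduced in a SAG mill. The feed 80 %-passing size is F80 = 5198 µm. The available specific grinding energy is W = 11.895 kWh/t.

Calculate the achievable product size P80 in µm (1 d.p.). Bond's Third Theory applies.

P80 = 116.5 µm

W = 10·Wi·[P80^(−½) − F80^(−½)]
⇒ 1/√P80 = W/(10·Wi) + 1/√F80
  = 11.8950/(10·15.1) + 1/√5198 = 0.078775 + 0.013870 = 0.092645
P80 = (1/0.092645)² = 10.7939² = 116.51 µm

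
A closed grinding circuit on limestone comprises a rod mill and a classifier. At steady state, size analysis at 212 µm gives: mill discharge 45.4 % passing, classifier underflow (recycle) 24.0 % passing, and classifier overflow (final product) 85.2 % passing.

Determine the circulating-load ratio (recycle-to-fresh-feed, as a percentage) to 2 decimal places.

Mass balance on the −212 µm fraction:
r = (o − d)/(d − u)
r = (85.2 − 45.4)/(45.4 − 24.0) = 39.8/21.4 = 1.8598
CL = 100·r = 185.98 %

CL = 185.98 %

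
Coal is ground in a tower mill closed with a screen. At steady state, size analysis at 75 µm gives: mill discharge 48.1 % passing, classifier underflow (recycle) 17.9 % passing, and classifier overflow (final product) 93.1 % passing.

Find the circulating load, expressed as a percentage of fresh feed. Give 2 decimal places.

CL = 149.01 %

Balance %-passing 75 µm (r = R/F):
r = (o − d)/(d − u)
r = (93.1 − 48.1)/(48.1 − 17.9) = 45.0/30.2 = 1.4901
CL = 100·r = 149.01 %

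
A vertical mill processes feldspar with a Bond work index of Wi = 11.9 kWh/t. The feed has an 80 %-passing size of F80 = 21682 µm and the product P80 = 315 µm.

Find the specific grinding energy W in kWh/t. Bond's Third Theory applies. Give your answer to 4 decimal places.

W = 5.8967 kWh/t

W = 10·Wi·[P80^(−½) − F80^(−½)]
1/√315 = 0.056344;  1/√21682 = 0.006791
W = 10·11.9·(0.056344 − 0.006791) = 5.8967 kWh/t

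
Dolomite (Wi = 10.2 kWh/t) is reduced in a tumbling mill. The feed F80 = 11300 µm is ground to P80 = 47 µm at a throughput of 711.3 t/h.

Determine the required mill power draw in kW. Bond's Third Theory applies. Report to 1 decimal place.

P = 9900.4 kW

Bond:  W = 10 Wi (1/√P − 1/√F)
W = 10·10.2·(1/√47 − 1/√11300) = 10·10.2·(0.136458) = 13.9187 kWh/t
P_mill = W·ṁ = 13.9187·711.3 = 9900.4 kW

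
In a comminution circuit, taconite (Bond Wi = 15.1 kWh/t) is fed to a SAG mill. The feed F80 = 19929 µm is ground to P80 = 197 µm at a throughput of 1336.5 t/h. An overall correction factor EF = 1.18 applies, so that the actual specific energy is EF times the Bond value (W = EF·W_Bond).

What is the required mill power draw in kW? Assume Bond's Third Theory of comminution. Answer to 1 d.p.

W = 10 Wi / √P80 − 10 Wi / √F80
W = 10·15.1·(1/√197 − 1/√19929) = 10·15.1·(0.064163) = 9.6887 kWh/t
With EF = 1.18: W = 9.6887·1.18 = 11.4326 kWh/t
Mill draw = 11.4326 × 1336.5 = 15279.7 kW

P = 15279.7 kW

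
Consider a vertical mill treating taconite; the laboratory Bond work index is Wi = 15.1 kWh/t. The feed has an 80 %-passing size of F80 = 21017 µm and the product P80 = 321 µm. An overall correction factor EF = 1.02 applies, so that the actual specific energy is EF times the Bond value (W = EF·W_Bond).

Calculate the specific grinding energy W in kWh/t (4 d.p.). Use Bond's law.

W = 7.5341 kWh/t

W = 10·Wi·[P80^(−½) − F80^(−½)]
1/√321 = 0.055815;  1/√21017 = 0.006898
W = 10·15.1·(0.055815 − 0.006898) = 7.3864 kWh/t
Corrected W = EF·W_Bond = 1.02·7.3864 = 7.5341 kWh/t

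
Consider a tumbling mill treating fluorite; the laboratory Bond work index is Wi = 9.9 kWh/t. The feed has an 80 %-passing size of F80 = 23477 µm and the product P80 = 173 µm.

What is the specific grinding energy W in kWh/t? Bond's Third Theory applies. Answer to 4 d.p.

W = 6.8807 kWh/t

W = 10·Wi·[P80^(−½) − F80^(−½)]
1/√173 = 0.076029;  1/√23477 = 0.006526
W = 10·9.9·(0.076029 − 0.006526) = 6.8807 kWh/t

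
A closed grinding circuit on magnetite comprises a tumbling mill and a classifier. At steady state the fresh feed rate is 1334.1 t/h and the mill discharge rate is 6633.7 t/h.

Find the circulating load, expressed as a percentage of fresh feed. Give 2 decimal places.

CL = 397.24 %

Discharge = new feed + return, hence
R = M − F = 6633.7 − 1334.1 = 5299.6 t/h
CL = 100·R/F = 100·5299.6/1334.1 = 397.24 %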